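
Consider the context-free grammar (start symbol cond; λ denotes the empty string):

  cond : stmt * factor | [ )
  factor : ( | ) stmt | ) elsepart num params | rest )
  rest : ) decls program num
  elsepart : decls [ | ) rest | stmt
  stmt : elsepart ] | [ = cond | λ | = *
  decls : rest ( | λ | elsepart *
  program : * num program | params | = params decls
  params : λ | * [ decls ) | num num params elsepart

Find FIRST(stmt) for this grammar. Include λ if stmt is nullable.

From stmt : elsepart ]: elsepart nullable, take FIRST(elsepart) ∪ {]} = { ), *, =, [, ] }.
stmt : [ = cond contributes {[}.
stmt : λ contributes λ.
stmt : = * contributes {=}.
Union: FIRST(stmt) = { ), *, =, [, ], λ }.

{ ), *, =, [, ], λ }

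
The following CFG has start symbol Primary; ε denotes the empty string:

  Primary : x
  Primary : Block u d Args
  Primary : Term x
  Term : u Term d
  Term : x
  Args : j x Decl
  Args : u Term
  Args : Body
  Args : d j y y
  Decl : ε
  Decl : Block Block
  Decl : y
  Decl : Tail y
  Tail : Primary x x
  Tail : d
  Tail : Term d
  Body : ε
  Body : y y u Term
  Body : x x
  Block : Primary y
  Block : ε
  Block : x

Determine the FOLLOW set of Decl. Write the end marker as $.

In Args : j x Decl: Decl is at the end, add FOLLOW(Args) = { $, x, y }.
Union: FOLLOW(Decl) = { $, x, y }.

{ $, x, y }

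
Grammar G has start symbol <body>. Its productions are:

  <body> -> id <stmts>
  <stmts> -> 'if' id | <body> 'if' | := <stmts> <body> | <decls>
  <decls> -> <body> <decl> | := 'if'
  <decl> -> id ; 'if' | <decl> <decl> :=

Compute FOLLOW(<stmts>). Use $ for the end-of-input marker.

In <body> -> id <stmts>: <stmts> is at the end, add FOLLOW(<body>) = { $, 'if', id }.
In <stmts> -> := <stmts> <body>: add FIRST(<body>) = { id }.
Union: FOLLOW(<stmts>) = { $, 'if', id }.

{ $, 'if', id }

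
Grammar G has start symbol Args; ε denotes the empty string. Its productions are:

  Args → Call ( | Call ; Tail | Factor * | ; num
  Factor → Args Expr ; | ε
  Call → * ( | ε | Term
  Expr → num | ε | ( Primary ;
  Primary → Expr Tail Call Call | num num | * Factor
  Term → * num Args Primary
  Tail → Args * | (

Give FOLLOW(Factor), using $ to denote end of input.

{ (, *, ; }

In Args → Factor *: add FIRST(*) = { * }.
In Primary → * Factor: Factor is at the end, add FOLLOW(Primary) = { (, *, ; }.
Union: FOLLOW(Factor) = { (, *, ; }.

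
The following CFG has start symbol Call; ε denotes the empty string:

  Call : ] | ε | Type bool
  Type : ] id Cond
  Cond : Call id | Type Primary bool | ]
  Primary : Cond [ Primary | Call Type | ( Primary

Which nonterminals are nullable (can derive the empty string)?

Directly nullable (have an ε-production): Call.
No other nonterminal has a production whose RHS symbols are all nullable.

{ Call }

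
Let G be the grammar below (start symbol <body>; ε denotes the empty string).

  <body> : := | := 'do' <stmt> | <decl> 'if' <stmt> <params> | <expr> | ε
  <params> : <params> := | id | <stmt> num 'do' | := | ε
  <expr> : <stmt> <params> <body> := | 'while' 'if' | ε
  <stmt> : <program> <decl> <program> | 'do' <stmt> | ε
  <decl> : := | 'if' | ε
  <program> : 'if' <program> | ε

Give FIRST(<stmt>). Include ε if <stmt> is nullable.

From <stmt> : <program> <decl> <program>: <program>, <decl>, <program> nullable, take FIRST(<program>) ∪ FIRST(<decl>) ∪ FIRST(<program>) = { 'if', := }; also ε since the whole RHS is nullable.
<stmt> : 'do' <stmt> contributes {'do'}.
<stmt> : ε contributes ε.
Union: FIRST(<stmt>) = { 'do', 'if', :=, ε }.

{ 'do', 'if', :=, ε }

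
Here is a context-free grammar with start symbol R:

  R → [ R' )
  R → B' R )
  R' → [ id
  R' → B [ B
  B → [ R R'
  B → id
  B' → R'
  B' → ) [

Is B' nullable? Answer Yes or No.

No nonterminal in this grammar is nullable.
No production of B' has an RHS whose symbols are all nullable, so B' is not nullable.

No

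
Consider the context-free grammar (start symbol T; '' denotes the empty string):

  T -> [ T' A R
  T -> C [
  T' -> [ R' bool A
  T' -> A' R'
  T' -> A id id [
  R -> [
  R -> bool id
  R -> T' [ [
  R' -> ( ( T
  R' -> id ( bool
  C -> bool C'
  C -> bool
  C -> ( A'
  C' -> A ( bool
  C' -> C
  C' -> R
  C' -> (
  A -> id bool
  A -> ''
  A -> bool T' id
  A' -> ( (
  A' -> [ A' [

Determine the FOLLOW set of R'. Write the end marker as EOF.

In T' -> [ R' bool A: add FIRST(bool A) = { bool }.
In T' -> A' R': R' is at the end, add FOLLOW(T') = { (, [, bool, id }.
Union: FOLLOW(R') = { (, [, bool, id }.

{ (, [, bool, id }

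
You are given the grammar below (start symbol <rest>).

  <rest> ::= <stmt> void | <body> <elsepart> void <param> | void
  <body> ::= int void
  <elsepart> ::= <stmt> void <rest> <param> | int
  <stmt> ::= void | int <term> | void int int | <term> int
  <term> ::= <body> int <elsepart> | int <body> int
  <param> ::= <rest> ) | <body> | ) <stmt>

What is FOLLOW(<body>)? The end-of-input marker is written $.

In <rest> ::= <body> <elsepart> void <param>: add FIRST(<elsepart> void <param>) = { int, void }.
In <term> ::= <body> int <elsepart>: add FIRST(int <elsepart>) = { int }.
In <term> ::= int <body> int: add FIRST(int) = { int }.
In <param> ::= <body>: <body> is at the end, add FOLLOW(<param>) = { $, ), int, void }.
Union: FOLLOW(<body>) = { $, ), int, void }.

{ $, ), int, void }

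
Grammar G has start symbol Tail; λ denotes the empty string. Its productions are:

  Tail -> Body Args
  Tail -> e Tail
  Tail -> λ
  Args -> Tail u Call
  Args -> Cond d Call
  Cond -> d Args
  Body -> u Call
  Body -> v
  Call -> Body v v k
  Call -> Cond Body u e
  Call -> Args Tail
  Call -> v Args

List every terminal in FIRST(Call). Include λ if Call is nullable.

{ d, e, u, v }

From Call -> Body v v k: add FIRST(Body) = { u, v }.
From Call -> Cond Body u e: add FIRST(Cond) = { d }.
From Call -> Args Tail: add FIRST(Args) = { d, e, u, v }.
Call -> v Args contributes {v}.
Union: FIRST(Call) = { d, e, u, v }.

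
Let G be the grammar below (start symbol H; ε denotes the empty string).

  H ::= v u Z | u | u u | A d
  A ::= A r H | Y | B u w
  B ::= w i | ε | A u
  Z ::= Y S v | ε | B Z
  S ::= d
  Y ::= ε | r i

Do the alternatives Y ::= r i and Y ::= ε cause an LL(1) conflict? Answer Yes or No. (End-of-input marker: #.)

Yes

FIRST(r i) = { r } and FIRST(ε) = { ε }.
The second alternative is nullable and FOLLOW(Y) = { d, r, u } shares r with FIRST of the first — conflict.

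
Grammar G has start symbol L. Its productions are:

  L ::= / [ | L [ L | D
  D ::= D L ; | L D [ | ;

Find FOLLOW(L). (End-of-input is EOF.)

{ EOF, /, ;, [ }

L is the start symbol, so EOF ∈ FOLLOW(L).
In L ::= L [ L: add FIRST([ L) = { [ }.
In L ::= L [ L: L is at the end, add FOLLOW(L) = { EOF, /, ;, [ }.
In D ::= D L ;: add FIRST(;) = { ; }.
In D ::= L D [: add FIRST(D [) = { /, ; }.
Union: FOLLOW(L) = { EOF, /, ;, [ }.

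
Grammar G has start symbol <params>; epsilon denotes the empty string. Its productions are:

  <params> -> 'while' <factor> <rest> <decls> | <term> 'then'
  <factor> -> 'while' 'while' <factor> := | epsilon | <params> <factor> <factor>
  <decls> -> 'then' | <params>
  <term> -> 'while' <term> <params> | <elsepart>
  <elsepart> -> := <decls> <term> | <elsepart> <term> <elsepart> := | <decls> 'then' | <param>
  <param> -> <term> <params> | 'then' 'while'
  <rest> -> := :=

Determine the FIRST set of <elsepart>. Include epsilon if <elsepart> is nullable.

<elsepart> -> := <decls> <term> contributes {:=}.
From <elsepart> -> <elsepart> <term> <elsepart> :=: add FIRST(<elsepart>) = { 'then', 'while', := }.
From <elsepart> -> <decls> 'then': add FIRST(<decls>) = { 'then', 'while', := }.
From <elsepart> -> <param>: add FIRST(<param>) = { 'then', 'while', := }.
Union: FIRST(<elsepart>) = { 'then', 'while', := }.

{ 'then', 'while', := }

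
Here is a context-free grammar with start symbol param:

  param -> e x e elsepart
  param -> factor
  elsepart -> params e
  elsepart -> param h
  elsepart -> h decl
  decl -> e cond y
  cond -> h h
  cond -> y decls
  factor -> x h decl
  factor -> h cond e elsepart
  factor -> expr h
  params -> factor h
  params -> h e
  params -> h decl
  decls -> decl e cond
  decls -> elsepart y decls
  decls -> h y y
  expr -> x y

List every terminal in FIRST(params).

{ h, x }

From params -> factor h: add FIRST(factor) = { h, x }.
params -> h e contributes {h}.
params -> h decl contributes {h}.
Union: FIRST(params) = { h, x }.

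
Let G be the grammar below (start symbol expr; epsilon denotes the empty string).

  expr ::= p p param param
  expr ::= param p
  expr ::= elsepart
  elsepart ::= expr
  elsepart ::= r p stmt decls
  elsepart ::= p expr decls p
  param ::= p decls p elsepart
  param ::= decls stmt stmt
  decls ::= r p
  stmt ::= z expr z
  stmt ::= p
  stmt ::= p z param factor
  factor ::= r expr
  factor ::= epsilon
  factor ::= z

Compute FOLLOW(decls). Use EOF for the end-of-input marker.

{ EOF, p, r, z }

In elsepart ::= r p stmt decls: decls is at the end, add FOLLOW(elsepart) = { EOF, p, r, z }.
In elsepart ::= p expr decls p: add FIRST(p) = { p }.
In param ::= p decls p elsepart: add FIRST(p elsepart) = { p }.
In param ::= decls stmt stmt: add FIRST(stmt stmt) = { p, z }.
Union: FOLLOW(decls) = { EOF, p, r, z }.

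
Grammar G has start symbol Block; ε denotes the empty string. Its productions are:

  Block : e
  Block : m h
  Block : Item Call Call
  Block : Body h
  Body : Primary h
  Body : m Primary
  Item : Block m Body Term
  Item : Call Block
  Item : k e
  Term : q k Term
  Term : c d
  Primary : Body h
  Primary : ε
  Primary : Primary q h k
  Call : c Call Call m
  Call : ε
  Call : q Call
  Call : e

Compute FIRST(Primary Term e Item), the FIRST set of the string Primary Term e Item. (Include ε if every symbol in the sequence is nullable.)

Add FIRST(Primary)\{ε} = { h, m, q }; Primary is nullable, continue.
Add FIRST(Term) = { c, q }; Term is not nullable, stop.

{ c, h, m, q }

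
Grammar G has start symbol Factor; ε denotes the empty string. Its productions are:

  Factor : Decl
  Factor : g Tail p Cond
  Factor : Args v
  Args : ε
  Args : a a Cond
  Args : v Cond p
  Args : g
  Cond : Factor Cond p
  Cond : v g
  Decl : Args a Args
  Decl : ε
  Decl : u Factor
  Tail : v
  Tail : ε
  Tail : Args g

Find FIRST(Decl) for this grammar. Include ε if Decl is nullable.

From Decl : Args a Args: Args nullable, take FIRST(Args) ∪ {a} = { a, g, v }.
Decl : ε contributes ε.
Decl : u Factor contributes {u}.
Union: FIRST(Decl) = { a, g, u, v, ε }.

{ a, g, u, v, ε }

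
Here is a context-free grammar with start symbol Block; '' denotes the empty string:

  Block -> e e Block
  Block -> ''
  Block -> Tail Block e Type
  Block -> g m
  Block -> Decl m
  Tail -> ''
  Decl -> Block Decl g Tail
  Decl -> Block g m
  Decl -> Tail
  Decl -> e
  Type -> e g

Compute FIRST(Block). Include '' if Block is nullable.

Block -> e e Block contributes {e}.
Block -> '' contributes ''.
From Block -> Tail Block e Type: Tail, Block nullable, take FIRST(Tail) ∪ FIRST(Block) ∪ {e} = { e, g, m }.
Block -> g m contributes {g}.
From Block -> Decl m: Decl nullable, take FIRST(Decl) ∪ {m} = { e, g, m }.
Union: FIRST(Block) = { e, g, m, '' }.

{ e, g, m, '' }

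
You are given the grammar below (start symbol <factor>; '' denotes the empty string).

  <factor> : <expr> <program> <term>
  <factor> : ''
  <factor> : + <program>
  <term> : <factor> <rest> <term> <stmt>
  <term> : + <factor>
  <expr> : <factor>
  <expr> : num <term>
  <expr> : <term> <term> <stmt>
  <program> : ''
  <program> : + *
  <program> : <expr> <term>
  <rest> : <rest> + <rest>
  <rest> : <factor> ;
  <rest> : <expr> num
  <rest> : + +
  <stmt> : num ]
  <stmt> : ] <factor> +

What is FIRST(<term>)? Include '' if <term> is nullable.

From <term> : <factor> <rest> <term> <stmt>: <factor> nullable, take FIRST(<factor>) ∪ FIRST(<rest>) = { +, ;, num }.
<term> : + <factor> contributes {+}.
Union: FIRST(<term>) = { +, ;, num }.

{ +, ;, num }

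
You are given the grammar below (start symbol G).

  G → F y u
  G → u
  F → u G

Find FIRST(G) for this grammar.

From G → F y u: add FIRST(F) = { u }.
G → u contributes {u}.
Union: FIRST(G) = { u }.

{ u }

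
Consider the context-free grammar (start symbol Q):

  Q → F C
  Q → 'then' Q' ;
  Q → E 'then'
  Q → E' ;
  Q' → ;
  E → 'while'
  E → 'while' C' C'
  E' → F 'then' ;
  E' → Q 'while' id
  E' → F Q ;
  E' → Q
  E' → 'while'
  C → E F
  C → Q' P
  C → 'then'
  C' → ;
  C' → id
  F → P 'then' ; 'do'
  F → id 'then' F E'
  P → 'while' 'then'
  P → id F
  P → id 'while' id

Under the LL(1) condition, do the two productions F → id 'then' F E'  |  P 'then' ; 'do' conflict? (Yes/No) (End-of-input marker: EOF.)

Yes

FIRST(id 'then' F E') = { id } and FIRST(P 'then' ; 'do') = { 'while', id }.
Both contain id, so the two alternatives are not disjoint — LL(1) conflict.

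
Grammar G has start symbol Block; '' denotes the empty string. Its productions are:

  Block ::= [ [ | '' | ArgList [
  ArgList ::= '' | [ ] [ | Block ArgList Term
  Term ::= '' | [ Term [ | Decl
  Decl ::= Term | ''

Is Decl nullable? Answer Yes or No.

Decl has an ''-production, so Decl ⇒ ''.

Yes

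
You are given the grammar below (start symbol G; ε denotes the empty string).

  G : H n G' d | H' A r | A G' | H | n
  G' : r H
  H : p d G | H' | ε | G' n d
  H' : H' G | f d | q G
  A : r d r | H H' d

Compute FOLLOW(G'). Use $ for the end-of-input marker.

{ $, d, f, n, p, q, r }

In G : H n G' d: add FIRST(d) = { d }.
In G : A G': G' is at the end, add FOLLOW(G) = { $, d, f, n, p, q, r }.
In H : G' n d: add FIRST(n d) = { n }.
Union: FOLLOW(G') = { $, d, f, n, p, q, r }.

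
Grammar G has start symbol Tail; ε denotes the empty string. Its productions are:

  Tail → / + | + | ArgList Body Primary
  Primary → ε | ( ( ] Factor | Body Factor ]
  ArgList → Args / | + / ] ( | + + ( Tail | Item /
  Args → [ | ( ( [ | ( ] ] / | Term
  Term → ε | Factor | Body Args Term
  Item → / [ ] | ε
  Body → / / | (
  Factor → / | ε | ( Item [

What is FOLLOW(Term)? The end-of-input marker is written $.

In Args → Term: Term is at the end, add FOLLOW(Args) = { (, / }.
In Term → Body Args Term: Term is at the end, add FOLLOW(Term) = { (, / }.
Union: FOLLOW(Term) = { (, / }.

{ (, / }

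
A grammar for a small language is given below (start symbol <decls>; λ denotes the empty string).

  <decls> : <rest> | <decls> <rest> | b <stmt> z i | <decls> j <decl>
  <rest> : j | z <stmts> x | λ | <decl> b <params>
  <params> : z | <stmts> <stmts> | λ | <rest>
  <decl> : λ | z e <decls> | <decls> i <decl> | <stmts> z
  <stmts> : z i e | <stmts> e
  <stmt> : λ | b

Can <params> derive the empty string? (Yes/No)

Yes

<params> has an λ-production, so <params> ⇒ λ.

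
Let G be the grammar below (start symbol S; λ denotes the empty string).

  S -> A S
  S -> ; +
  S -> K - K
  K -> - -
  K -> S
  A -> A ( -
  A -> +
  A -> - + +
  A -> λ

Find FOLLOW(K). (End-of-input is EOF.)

{ EOF, - }

In S -> K - K: add FIRST(- K) = { - }.
In S -> K - K: K is at the end, add FOLLOW(S) = { EOF, - }.
Union: FOLLOW(K) = { EOF, - }.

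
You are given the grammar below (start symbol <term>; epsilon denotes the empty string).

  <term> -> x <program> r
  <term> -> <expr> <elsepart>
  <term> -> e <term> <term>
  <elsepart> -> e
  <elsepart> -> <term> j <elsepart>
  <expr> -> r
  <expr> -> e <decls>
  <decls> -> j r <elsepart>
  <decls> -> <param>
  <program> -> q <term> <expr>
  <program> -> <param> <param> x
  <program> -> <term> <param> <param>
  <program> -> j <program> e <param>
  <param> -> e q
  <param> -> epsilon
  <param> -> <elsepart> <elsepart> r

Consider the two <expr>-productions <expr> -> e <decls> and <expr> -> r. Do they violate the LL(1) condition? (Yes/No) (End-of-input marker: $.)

FIRST(e <decls>) = { e } and FIRST(r) = { r }.
The FIRST sets are disjoint and neither alternative is nullable — no conflict.

No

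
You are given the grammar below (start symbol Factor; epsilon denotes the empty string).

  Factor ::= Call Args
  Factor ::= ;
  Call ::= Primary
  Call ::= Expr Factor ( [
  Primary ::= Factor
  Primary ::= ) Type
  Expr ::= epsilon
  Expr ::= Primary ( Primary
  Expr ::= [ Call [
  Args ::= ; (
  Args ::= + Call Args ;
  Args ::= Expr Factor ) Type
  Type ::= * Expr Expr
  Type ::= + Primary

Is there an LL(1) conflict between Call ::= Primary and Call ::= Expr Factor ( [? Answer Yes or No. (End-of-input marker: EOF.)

FIRST(Primary) = { ), ;, [ } and FIRST(Expr Factor ( [) = { ), ;, [ }.
Both contain ), so the two alternatives are not disjoint — LL(1) conflict.

Yes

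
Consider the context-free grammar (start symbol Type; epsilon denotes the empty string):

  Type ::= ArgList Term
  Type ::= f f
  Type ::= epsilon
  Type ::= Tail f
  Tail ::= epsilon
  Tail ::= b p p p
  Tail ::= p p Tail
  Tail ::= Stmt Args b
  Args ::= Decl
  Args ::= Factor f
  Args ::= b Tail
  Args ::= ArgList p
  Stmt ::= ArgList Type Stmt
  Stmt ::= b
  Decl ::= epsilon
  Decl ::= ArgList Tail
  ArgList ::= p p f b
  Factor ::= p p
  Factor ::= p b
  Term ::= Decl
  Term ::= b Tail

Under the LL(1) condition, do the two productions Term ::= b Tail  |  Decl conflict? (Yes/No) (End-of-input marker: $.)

Yes

FIRST(b Tail) = { b } and FIRST(Decl) = { p, epsilon }.
The second alternative is nullable and FOLLOW(Term) = { $, b, p } shares b with FIRST of the first — conflict.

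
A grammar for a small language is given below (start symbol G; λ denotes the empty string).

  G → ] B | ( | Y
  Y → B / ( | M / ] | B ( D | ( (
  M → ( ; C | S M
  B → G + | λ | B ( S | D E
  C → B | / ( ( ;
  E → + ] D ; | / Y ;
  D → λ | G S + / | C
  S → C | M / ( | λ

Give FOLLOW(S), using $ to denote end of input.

{ $, (, +, /, ;, ] }

In M → S M: add FIRST(M) = { (, +, /, ] }.
In B → B ( S: S is at the end, add FOLLOW(B) = { $, (, +, /, ;, ] }.
In D → G S + /: add FIRST(+ /) = { + }.
Union: FOLLOW(S) = { $, (, +, /, ;, ] }.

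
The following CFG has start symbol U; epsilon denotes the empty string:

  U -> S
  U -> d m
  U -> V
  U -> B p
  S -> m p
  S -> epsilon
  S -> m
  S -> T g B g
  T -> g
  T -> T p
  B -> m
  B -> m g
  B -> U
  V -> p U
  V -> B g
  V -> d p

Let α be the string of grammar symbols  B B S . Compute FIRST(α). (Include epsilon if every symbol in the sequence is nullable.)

Add FIRST(B)\{epsilon} = { d, g, m, p }; B is nullable, continue.
Add FIRST(B)\{epsilon} = { d, g, m, p }; B is nullable, continue.
Add FIRST(S)\{epsilon} = { g, m }; S is nullable, continue.
Every symbol is nullable, so include epsilon.

{ d, g, m, p, epsilon }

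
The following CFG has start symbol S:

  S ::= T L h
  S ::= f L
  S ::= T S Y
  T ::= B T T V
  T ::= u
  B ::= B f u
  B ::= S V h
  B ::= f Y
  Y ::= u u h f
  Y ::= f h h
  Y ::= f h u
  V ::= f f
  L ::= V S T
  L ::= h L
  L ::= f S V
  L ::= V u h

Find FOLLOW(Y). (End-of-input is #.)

{ #, f, u }

In S ::= T S Y: Y is at the end, add FOLLOW(S) = { #, f, u }.
In B ::= f Y: Y is at the end, add FOLLOW(B) = { f, u }.
Union: FOLLOW(Y) = { #, f, u }.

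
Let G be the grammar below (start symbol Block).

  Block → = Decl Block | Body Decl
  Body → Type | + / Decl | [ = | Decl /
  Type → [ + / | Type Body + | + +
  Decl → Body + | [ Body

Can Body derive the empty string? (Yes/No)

No nonterminal in this grammar is nullable.
No production of Body has an RHS whose symbols are all nullable, so Body is not nullable.

No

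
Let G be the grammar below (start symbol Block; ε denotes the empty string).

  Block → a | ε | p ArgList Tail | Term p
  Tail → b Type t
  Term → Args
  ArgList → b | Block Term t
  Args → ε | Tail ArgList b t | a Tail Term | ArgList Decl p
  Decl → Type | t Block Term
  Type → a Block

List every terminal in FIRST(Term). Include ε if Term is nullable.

{ a, b, p, t, ε }

From Term → Args: add FIRST(Args) = { a, b, p, t, ε } (including ε since Args is nullable).
Union: FIRST(Term) = { a, b, p, t, ε }.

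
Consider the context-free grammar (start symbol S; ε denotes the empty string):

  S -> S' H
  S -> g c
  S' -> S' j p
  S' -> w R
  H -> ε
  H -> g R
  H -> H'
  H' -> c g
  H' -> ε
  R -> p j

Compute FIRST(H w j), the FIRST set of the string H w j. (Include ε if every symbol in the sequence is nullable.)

{ c, g, w }

Add FIRST(H)\{ε} = { c, g }; H is nullable, continue.
w is a terminal; add {w} and stop.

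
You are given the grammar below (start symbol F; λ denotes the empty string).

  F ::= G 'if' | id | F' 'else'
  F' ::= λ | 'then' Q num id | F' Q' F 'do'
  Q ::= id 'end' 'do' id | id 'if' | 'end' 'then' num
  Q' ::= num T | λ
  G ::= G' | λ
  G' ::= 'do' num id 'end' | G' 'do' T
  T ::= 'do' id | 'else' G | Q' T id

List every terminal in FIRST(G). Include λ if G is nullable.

From G ::= G': add FIRST(G') = { 'do' }.
G ::= λ contributes λ.
Union: FIRST(G) = { 'do', λ }.

{ 'do', λ }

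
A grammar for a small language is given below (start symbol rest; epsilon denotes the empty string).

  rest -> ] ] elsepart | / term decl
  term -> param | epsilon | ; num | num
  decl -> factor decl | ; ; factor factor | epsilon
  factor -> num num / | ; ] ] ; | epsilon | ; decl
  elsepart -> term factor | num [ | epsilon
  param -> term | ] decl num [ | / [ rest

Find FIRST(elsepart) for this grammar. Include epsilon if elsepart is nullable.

From elsepart -> term factor: term, factor nullable, take FIRST(term) ∪ FIRST(factor) = { /, ;, ], num }; also epsilon since the whole RHS is nullable.
elsepart -> num [ contributes {num}.
elsepart -> epsilon contributes epsilon.
Union: FIRST(elsepart) = { /, ;, ], num, epsilon }.

{ /, ;, ], num, epsilon }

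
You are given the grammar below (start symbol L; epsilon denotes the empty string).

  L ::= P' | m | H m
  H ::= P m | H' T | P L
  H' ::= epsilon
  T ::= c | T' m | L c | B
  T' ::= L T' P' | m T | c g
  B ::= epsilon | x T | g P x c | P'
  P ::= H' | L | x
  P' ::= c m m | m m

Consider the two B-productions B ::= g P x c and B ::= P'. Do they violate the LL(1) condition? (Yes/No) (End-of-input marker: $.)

FIRST(g P x c) = { g } and FIRST(P') = { c, m }.
The FIRST sets are disjoint and neither alternative is nullable — no conflict.

No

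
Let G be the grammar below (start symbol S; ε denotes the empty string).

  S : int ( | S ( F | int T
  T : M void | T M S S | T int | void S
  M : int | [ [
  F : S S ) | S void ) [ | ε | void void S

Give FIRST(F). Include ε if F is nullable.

From F : S S ): add FIRST(S) = { int }.
From F : S void ) [: add FIRST(S) = { int }.
F : ε contributes ε.
F : void void S contributes {void}.
Union: FIRST(F) = { int, void, ε }.

{ int, void, ε }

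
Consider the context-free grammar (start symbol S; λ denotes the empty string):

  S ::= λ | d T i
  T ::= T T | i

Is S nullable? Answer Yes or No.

Yes

S has an λ-production, so S ⇒ λ.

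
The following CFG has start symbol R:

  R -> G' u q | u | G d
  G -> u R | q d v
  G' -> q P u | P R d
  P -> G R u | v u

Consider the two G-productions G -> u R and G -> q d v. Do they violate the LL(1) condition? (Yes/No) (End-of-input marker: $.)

No

FIRST(u R) = { u } and FIRST(q d v) = { q }.
The FIRST sets are disjoint and neither alternative is nullable — no conflict.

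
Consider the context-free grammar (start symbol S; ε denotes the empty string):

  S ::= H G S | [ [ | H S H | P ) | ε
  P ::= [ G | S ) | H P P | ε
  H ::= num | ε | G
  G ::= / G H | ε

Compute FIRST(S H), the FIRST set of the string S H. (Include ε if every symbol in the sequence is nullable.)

{ ), /, [, num, ε }

Add FIRST(S)\{ε} = { ), /, [, num }; S is nullable, continue.
Add FIRST(H)\{ε} = { /, num }; H is nullable, continue.
Every symbol is nullable, so include ε.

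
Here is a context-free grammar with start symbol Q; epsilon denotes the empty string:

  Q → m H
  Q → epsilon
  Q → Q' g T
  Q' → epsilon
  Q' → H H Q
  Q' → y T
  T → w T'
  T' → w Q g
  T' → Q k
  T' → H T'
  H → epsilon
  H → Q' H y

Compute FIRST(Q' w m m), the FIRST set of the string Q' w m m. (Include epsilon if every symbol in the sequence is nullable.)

Add FIRST(Q')\{epsilon} = { g, m, y }; Q' is nullable, continue.
w is a terminal; add {w} and stop.

{ g, m, w, y }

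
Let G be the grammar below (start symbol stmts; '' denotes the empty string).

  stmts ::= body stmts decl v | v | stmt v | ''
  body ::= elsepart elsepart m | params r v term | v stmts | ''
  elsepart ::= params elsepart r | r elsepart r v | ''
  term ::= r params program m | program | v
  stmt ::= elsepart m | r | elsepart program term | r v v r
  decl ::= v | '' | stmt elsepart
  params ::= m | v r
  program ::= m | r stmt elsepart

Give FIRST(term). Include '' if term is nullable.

{ m, r, v }

term ::= r params program m contributes {r}.
From term ::= program: add FIRST(program) = { m, r }.
term ::= v contributes {v}.
Union: FIRST(term) = { m, r, v }.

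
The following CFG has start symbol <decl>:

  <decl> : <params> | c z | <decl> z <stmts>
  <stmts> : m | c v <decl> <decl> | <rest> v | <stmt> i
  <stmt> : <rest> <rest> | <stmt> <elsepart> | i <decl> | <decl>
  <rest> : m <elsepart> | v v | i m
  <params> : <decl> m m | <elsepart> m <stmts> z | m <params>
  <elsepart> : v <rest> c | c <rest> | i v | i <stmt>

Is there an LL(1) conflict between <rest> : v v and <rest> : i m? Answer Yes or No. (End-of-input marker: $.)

No

FIRST(v v) = { v } and FIRST(i m) = { i }.
The FIRST sets are disjoint and neither alternative is nullable — no conflict.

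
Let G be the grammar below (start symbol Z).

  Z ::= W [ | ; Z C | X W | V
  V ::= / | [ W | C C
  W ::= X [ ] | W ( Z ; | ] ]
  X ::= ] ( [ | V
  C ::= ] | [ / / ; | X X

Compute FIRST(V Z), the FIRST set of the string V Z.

Add FIRST(V) = { /, [, ] }; V is not nullable, stop.

{ /, [, ] }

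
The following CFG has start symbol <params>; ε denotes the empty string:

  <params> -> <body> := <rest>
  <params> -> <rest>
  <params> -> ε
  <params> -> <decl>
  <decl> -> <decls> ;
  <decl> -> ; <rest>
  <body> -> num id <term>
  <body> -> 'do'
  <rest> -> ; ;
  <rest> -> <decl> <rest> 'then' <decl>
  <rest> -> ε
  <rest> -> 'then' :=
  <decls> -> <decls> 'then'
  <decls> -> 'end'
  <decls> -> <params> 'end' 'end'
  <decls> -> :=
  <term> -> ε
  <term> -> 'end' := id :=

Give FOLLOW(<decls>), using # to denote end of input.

{ 'then', ; }

In <decl> -> <decls> ;: add FIRST(;) = { ; }.
In <decls> -> <decls> 'then': add FIRST('then') = { 'then' }.
Union: FOLLOW(<decls>) = { 'then', ; }.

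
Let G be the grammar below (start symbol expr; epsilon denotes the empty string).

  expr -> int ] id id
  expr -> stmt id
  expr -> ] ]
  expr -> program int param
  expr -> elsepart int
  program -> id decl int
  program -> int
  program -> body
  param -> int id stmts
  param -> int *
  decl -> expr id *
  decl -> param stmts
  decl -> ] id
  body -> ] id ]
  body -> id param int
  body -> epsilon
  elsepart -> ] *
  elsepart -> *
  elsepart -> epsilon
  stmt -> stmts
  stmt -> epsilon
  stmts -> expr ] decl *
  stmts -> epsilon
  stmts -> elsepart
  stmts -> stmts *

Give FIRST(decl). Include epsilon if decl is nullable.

From decl -> expr id *: add FIRST(expr) = { *, ], id, int }.
From decl -> param stmts: add FIRST(param) = { int }.
decl -> ] id contributes {]}.
Union: FIRST(decl) = { *, ], id, int }.

{ *, ], id, int }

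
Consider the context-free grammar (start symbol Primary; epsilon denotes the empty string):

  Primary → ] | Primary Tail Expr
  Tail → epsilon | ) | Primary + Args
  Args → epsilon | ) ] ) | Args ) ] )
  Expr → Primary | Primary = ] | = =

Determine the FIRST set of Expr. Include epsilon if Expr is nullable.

{ =, ] }

From Expr → Primary: add FIRST(Primary) = { ] }.
From Expr → Primary = ]: add FIRST(Primary) = { ] }.
Expr → = = contributes {=}.
Union: FIRST(Expr) = { =, ] }.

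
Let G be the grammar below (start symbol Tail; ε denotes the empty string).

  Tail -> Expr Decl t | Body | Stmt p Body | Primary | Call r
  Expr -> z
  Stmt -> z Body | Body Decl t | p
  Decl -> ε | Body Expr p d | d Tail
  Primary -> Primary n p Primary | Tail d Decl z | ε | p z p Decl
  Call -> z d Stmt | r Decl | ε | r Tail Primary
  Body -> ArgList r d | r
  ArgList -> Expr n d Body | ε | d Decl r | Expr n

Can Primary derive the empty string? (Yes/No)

Yes

Primary has an ε-production, so Primary ⇒ ε.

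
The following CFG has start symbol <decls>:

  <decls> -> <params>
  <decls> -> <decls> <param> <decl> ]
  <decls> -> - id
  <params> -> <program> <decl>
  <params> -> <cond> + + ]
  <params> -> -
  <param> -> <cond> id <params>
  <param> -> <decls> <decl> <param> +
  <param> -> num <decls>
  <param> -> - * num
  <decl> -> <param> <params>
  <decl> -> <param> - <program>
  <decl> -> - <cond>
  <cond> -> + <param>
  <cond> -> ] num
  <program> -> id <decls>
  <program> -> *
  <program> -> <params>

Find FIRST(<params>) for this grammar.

{ *, +, -, ], id }

From <params> -> <program> <decl>: add FIRST(<program>) = { *, +, -, ], id }.
From <params> -> <cond> + + ]: add FIRST(<cond>) = { +, ] }.
<params> -> - contributes {-}.
Union: FIRST(<params>) = { *, +, -, ], id }.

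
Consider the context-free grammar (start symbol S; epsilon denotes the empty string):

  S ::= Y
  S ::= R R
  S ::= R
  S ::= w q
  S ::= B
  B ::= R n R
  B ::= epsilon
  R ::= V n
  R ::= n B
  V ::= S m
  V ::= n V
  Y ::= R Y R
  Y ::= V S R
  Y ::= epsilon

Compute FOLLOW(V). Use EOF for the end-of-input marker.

{ m, n, w }

In R ::= V n: add FIRST(n) = { n }.
In V ::= n V: V is at the end, add FOLLOW(V) = { m, n, w }.
In Y ::= V S R: add FIRST(S R) = { m, n, w }.
Union: FOLLOW(V) = { m, n, w }.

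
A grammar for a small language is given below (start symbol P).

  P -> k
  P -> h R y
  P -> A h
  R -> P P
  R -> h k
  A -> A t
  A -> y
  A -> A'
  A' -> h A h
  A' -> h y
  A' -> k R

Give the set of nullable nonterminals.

No nonterminal has an empty production or an RHS whose symbols are all nullable.

{ } (none)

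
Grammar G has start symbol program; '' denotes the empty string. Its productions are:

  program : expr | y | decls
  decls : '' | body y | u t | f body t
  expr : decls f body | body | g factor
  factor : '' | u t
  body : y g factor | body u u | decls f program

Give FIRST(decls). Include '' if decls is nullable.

decls : '' contributes ''.
From decls : body y: add FIRST(body) = { f, u, y }.
decls : u t contributes {u}.
decls : f body t contributes {f}.
Union: FIRST(decls) = { f, u, y, '' }.

{ f, u, y, '' }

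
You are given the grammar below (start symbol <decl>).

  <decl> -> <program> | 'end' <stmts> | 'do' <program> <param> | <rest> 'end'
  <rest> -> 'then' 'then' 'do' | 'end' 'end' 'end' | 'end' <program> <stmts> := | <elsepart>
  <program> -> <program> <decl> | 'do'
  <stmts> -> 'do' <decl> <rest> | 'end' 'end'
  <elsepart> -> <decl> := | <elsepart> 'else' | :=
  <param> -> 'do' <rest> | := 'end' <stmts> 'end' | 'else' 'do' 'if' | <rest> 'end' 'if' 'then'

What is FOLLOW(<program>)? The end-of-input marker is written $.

{ $, 'do', 'else', 'end', 'then', := }

In <decl> -> <program>: <program> is at the end, add FOLLOW(<decl>) = { $, 'do', 'else', 'end', 'then', := }.
In <decl> -> 'do' <program> <param>: add FIRST(<param>) = { 'do', 'else', 'end', 'then', := }.
In <rest> -> 'end' <program> <stmts> :=: add FIRST(<stmts> :=) = { 'do', 'end' }.
In <program> -> <program> <decl>: add FIRST(<decl>) = { 'do', 'end', 'then', := }.
Union: FOLLOW(<program>) = { $, 'do', 'else', 'end', 'then', := }.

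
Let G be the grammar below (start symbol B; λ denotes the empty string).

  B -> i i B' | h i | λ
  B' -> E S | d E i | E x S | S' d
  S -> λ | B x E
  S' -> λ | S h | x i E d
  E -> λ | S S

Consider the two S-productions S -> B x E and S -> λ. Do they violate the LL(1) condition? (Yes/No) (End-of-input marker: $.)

FIRST(B x E) = { h, i, x } and FIRST(λ) = { λ }.
The second alternative is nullable and FOLLOW(S) = { $, d, h, i, x } shares h with FIRST of the first — conflict.

Yes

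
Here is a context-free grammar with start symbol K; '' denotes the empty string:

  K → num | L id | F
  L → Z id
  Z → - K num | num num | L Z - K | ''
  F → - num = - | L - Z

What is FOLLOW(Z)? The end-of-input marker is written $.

In L → Z id: add FIRST(id) = { id }.
In Z → L Z - K: add FIRST(- K) = { - }.
In F → L - Z: Z is at the end, add FOLLOW(F) = { $, -, id, num }.
Union: FOLLOW(Z) = { $, -, id, num }.

{ $, -, id, num }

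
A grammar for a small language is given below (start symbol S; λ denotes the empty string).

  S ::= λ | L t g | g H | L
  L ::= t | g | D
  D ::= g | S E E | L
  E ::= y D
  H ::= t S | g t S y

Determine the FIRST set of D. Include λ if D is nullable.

D ::= g contributes {g}.
From D ::= S E E: S nullable, take FIRST(S) ∪ FIRST(E) = { g, t, y }.
From D ::= L: add FIRST(L) = { g, t, y }.
Union: FIRST(D) = { g, t, y }.

{ g, t, y }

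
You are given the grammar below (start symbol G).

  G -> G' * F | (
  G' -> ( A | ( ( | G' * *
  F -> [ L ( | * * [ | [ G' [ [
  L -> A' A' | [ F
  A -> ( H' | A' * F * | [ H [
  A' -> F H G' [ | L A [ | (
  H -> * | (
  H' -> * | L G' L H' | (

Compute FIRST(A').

From A' -> F H G' [: add FIRST(F) = { *, [ }.
From A' -> L A [: add FIRST(L) = { (, *, [ }.
A' -> ( contributes {(}.
Union: FIRST(A') = { (, *, [ }.

{ (, *, [ }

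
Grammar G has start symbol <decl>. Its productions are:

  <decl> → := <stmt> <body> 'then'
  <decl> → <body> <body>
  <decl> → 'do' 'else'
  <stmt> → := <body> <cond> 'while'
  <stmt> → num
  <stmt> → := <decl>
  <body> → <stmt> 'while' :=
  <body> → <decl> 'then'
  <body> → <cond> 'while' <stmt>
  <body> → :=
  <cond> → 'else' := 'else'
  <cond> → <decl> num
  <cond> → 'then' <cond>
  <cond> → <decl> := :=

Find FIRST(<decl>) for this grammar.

{ 'do', 'else', 'then', :=, num }

<decl> → := <stmt> <body> 'then' contributes {:=}.
From <decl> → <body> <body>: add FIRST(<body>) = { 'do', 'else', 'then', :=, num }.
<decl> → 'do' 'else' contributes {'do'}.
Union: FIRST(<decl>) = { 'do', 'else', 'then', :=, num }.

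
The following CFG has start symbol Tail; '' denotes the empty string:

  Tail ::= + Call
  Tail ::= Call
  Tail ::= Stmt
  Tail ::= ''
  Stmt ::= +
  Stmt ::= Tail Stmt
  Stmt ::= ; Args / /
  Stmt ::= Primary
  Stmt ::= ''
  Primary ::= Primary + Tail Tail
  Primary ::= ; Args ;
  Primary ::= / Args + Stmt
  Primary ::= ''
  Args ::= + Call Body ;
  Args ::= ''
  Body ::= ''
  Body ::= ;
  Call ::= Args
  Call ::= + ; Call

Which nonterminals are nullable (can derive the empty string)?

Directly nullable (have an ''-production): Tail, Stmt, Primary, Args, Body.
Call ::= Args with every symbol nullable, so Call is nullable.

{ Args, Body, Call, Primary, Stmt, Tail }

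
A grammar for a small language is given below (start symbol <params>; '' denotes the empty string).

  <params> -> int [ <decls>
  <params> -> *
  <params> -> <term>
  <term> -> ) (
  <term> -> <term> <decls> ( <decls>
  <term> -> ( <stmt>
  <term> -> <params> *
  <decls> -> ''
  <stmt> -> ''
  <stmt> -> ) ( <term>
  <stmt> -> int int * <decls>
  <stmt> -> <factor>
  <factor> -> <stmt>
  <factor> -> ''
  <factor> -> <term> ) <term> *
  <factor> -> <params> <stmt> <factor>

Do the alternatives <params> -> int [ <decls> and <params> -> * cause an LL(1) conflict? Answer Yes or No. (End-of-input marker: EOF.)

FIRST(int [ <decls>) = { int } and FIRST(*) = { * }.
The FIRST sets are disjoint and neither alternative is nullable — no conflict.

No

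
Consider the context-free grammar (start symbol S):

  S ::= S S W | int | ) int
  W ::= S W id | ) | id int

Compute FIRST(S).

{ ), int }

From S ::= S S W: add FIRST(S) = { ), int }.
S ::= int contributes {int}.
S ::= ) int contributes {)}.
Union: FIRST(S) = { ), int }.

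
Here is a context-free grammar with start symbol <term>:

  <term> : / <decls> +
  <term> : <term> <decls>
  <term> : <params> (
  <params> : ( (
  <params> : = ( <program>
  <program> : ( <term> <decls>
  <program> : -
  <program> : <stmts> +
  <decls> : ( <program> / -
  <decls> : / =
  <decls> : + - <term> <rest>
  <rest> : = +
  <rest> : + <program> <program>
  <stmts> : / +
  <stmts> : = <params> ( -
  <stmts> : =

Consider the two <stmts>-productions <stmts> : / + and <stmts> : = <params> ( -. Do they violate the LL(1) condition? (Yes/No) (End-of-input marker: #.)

No

FIRST(/ +) = { / } and FIRST(= <params> ( -) = { = }.
The FIRST sets are disjoint and neither alternative is nullable — no conflict.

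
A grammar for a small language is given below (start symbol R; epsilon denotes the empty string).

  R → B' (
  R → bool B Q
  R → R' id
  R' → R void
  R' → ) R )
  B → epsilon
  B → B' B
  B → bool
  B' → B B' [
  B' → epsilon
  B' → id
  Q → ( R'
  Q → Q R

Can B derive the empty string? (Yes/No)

Yes

B has an epsilon-production, so B ⇒ epsilon.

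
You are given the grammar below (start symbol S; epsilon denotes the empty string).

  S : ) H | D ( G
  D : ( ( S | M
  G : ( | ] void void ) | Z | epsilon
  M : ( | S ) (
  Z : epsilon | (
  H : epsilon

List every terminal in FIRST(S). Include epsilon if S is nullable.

S : ) H contributes {)}.
From S : D ( G: add FIRST(D) = { (, ) }.
Union: FIRST(S) = { (, ) }.

{ (, ) }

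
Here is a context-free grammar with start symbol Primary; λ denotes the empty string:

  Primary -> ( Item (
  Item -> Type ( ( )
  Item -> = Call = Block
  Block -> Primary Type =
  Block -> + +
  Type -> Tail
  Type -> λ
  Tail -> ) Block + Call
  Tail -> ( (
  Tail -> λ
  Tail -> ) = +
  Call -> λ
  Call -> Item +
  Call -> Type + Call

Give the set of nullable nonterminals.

{ Call, Tail, Type }

Directly nullable (have an λ-production): Type, Tail, Call.
No other nonterminal has a production whose RHS symbols are all nullable.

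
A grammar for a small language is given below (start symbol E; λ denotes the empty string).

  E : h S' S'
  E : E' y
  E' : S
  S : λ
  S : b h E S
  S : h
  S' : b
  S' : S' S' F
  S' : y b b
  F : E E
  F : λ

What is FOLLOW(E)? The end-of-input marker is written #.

E is the start symbol, so # ∈ FOLLOW(E).
In S : b h E S: add FIRST(S)\{λ} = { b, h }.
  Since S is nullable, also add FOLLOW(S) = { y }.
In F : E E: add FIRST(E) = { b, h, y }.
In F : E E: E is at the end, add FOLLOW(F) = { #, b, h, y }.
Union: FOLLOW(E) = { #, b, h, y }.

{ #, b, h, y }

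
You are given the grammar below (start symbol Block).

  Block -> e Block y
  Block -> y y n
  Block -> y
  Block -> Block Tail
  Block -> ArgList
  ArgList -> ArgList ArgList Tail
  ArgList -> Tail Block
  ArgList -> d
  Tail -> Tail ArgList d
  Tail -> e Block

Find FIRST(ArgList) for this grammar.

From ArgList -> ArgList ArgList Tail: add FIRST(ArgList) = { d, e }.
From ArgList -> Tail Block: add FIRST(Tail) = { e }.
ArgList -> d contributes {d}.
Union: FIRST(ArgList) = { d, e }.

{ d, e }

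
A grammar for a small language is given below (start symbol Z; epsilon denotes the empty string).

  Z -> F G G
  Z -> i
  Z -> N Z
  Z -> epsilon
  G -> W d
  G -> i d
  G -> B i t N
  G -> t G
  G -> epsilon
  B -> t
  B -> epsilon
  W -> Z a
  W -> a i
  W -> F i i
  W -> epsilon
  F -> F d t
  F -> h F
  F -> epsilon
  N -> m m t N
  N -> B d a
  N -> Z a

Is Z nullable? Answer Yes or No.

Z has an epsilon-production, so Z ⇒ epsilon.

Yes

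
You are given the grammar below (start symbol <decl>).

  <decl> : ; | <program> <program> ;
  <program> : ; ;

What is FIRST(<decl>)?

<decl> : ; contributes {;}.
From <decl> : <program> <program> ;: add FIRST(<program>) = { ; }.
Union: FIRST(<decl>) = { ; }.

{ ; }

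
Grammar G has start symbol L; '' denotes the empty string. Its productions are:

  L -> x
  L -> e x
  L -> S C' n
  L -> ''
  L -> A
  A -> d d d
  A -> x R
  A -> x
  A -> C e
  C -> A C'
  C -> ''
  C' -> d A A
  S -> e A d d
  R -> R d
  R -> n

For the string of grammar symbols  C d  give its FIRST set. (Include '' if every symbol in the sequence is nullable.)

{ d, e, x }

Add FIRST(C)\{''} = { d, e, x }; C is nullable, continue.
d is a terminal; add {d} and stop.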